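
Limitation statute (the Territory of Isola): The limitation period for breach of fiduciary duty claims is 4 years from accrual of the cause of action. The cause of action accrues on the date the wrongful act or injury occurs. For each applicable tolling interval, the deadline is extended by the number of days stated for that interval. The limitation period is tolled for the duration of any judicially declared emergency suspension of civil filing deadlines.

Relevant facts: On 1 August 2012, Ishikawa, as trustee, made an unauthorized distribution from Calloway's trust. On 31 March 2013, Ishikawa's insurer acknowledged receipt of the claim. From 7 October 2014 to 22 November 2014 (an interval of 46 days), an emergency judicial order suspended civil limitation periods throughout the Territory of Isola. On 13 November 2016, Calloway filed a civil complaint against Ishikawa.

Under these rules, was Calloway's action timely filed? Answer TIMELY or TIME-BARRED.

The limitation period began to run on 1 August 2012.
The untolled deadline — 4 years after 1 August 2012 — is 1 August 2016.
Because the emergency suspension of filing deadlines ran from 7 October 2014 to 22 November 2014, the deadline is extended by 46 days to 16 September 2016.
The other events in the timeline have no effect on the limitation period under the stated rules.
The 13 November 2016 filing falls after the 16 September 2016 deadline; the claim is time-barred.

TIME-BARRED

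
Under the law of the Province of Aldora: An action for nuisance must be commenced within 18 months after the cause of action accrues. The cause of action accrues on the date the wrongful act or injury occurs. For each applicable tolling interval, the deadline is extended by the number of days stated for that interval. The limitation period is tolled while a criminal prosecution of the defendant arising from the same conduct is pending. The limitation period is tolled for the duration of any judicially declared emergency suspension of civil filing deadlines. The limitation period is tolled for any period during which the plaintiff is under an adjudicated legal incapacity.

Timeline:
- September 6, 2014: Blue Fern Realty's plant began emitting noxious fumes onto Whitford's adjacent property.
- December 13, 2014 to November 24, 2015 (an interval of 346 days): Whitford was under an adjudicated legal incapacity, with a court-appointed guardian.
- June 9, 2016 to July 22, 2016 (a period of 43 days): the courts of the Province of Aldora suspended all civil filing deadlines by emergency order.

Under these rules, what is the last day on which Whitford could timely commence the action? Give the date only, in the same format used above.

March 30, 2017

The limitation period began to run on September 6, 2014.
Adding the 18 months base period to September 6, 2014 gives a deadline of March 6, 2016, before any tolling.
The plaintiff's legal incapacity from December 13, 2014 to November 24, 2015 tolled the period for 346 days, extending the deadline to February 15, 2017.
The period was tolled for 43 days by the emergency suspension of filing deadlines (June 9, 2016 to July 22, 2016), pushing the deadline to March 30, 2017.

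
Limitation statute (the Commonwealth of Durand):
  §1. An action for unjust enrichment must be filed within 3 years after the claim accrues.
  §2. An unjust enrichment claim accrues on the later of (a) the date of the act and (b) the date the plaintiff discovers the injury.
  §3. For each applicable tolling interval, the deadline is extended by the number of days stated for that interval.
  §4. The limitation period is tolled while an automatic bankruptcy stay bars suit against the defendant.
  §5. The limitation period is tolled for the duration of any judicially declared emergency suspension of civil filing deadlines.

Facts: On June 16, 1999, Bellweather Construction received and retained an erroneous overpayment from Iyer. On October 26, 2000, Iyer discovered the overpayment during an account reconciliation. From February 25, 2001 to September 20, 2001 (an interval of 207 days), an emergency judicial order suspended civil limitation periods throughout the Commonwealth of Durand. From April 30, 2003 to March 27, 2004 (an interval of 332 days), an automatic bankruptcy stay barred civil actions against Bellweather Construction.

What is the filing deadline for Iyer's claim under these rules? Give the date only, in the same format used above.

The claim accrued on October 26, 2000 — the later of the June 16, 1999 act and the October 26, 2000 discovery.
The untolled deadline — 3 years after October 26, 2000 — is October 26, 2003.
Because the emergency suspension of filing deadlines ran from February 25, 2001 to September 20, 2001, the deadline is extended by 207 days to May 20, 2004.
The automatic bankruptcy stay from April 30, 2003 to March 27, 2004 tolled the period for 332 days, extending the deadline to April 17, 2005.

April 17, 2005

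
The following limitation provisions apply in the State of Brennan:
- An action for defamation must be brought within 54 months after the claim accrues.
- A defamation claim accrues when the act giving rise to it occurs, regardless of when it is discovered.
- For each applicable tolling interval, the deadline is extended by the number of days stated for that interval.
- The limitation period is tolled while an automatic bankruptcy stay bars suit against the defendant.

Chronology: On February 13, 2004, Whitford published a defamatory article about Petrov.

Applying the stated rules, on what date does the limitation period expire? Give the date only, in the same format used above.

August 13, 2008

The claim accrued on February 13, 2004, the date of the act.
Adding the 54 months base period to February 13, 2004 gives a deadline of August 13, 2008, before any tolling.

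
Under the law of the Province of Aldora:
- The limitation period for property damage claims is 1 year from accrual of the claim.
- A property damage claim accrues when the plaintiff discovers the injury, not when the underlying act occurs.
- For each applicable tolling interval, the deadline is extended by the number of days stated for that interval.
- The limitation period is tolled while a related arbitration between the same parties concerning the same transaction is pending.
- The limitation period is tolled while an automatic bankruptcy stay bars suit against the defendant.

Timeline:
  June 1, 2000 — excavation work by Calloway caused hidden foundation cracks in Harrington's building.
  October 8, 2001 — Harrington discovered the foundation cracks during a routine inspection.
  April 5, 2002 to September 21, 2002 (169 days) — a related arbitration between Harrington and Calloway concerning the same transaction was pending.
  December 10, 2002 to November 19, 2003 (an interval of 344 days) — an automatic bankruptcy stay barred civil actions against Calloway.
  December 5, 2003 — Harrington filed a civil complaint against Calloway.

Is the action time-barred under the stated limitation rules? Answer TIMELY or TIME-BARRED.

TIMELY

Under the discovery rule, the claim accrued on October 8, 2001, when Harrington discovered the injury — not on the June 1, 2000 date of the underlying act.
1 year from October 8, 2001 is October 8, 2002.
The pending related arbitration from April 5, 2002 to September 21, 2002 tolled the period for 169 days, extending the deadline to March 26, 2003.
Because the automatic bankruptcy stay ran from December 10, 2002 to November 19, 2003, the deadline is extended by 344 days to March 4, 2004.
The December 5, 2003 filing precedes the March 4, 2004 deadline; the claim is timely.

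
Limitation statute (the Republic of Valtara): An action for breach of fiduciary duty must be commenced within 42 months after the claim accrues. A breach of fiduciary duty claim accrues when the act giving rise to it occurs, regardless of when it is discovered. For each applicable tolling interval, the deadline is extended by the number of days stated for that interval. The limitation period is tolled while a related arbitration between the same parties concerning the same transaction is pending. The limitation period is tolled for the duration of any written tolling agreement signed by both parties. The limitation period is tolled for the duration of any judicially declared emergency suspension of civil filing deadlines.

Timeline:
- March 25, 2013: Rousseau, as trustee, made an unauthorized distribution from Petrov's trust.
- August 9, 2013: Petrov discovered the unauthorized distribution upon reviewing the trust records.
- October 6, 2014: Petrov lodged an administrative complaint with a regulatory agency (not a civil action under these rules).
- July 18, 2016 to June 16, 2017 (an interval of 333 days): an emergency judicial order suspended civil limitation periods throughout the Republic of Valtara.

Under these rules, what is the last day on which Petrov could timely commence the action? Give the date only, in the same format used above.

August 24, 2017

The claim accrued on March 25, 2013, when the wrongful act occurred; under the stated occurrence rule the August 9, 2013 discovery does not delay accrual.
42 months from March 25, 2013 is September 25, 2016.
The emergency suspension of filing deadlines from July 18, 2016 to June 16, 2017 tolled the period for 333 days, extending the deadline to August 24, 2017.
Nothing else in the chronology tolls or restarts the period.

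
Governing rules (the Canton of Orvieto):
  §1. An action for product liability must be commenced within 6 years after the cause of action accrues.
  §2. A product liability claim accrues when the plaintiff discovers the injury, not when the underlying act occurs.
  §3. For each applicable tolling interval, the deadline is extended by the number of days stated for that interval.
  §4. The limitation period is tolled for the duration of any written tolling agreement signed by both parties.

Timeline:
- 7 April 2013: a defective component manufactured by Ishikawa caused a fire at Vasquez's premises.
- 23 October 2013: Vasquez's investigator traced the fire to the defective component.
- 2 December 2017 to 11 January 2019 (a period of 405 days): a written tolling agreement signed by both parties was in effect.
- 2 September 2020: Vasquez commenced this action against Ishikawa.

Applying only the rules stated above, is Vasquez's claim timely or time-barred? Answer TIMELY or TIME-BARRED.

The claim did not accrue until Vasquez discovered the injury on 23 October 2013; the 7 April 2013 act date does not start the clock under the stated rule.
The untolled deadline — 6 years after 23 October 2013 — is 23 October 2019.
The written tolling agreement from 2 December 2017 to 11 January 2019 tolled the period for 405 days, extending the deadline to 1 December 2020.
The 2 September 2020 filing precedes the 1 December 2020 deadline; the claim is timely.

TIMELY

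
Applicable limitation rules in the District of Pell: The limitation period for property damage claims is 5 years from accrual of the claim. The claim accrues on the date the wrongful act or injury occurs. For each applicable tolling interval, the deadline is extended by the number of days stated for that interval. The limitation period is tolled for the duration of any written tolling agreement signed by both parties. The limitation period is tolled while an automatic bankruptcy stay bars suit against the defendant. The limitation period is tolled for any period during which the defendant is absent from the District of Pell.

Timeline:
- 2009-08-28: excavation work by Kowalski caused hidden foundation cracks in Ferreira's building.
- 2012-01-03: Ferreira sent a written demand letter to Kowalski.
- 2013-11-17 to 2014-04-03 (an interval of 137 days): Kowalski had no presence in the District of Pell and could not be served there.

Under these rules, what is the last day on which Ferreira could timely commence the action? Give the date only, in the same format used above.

The claim accrued on 2009-08-28, the date of the act.
The untolled deadline — 5 years after 2009-08-28 — is 2014-08-28.
The period was tolled for 137 days by the defendant's absence from the jurisdiction (2013-11-17 to 2014-04-03), pushing the deadline to 2015-01-12.
None of the other events listed affects the running of the period under the stated rules.

2015-01-12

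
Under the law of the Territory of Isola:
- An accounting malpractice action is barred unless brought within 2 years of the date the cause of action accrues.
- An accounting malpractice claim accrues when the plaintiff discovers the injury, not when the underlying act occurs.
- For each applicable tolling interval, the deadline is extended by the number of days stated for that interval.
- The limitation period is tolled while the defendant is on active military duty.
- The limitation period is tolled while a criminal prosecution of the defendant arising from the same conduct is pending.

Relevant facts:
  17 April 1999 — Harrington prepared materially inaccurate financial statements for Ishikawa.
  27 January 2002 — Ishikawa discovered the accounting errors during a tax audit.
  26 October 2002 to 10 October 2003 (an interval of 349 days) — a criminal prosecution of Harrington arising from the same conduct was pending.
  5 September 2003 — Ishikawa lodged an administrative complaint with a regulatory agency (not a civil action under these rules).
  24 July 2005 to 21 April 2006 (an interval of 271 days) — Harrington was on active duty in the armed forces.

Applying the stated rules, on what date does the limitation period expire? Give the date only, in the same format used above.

The claim did not accrue until Ishikawa discovered the injury on 27 January 2002; the 17 April 1999 act date does not start the clock under the stated rule.
2 years from 27 January 2002 is 27 January 2004.
Because the pending criminal prosecution ran from 26 October 2002 to 10 October 2003, the deadline is extended by 349 days to 10 January 2005.
The defendant's active military service from 24 July 2005 to 21 April 2006 began after the period had already run on 10 January 2005, so it has no tolling effect.
The other events in the timeline have no effect on the limitation period under the stated rules.

10 January 2005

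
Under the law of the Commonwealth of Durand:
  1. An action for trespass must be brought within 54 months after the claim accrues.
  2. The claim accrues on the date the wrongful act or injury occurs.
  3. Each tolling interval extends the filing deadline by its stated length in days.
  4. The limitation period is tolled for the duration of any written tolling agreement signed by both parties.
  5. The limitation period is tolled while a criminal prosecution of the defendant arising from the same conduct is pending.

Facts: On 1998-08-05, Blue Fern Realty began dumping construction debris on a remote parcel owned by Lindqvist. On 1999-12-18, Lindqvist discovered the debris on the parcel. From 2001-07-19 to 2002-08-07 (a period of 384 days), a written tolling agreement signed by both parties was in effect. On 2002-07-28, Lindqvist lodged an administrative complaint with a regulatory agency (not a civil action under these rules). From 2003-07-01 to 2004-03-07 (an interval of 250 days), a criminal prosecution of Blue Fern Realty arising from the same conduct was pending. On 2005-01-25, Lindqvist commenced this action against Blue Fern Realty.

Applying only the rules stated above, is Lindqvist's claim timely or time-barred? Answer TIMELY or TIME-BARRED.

TIME-BARRED

Because the rule ties accrual to occurrence, the claim accrued on 1998-08-05, not on the 1999-12-18 discovery date.
The untolled deadline — 54 months after 1998-08-05 — is 2003-02-05.
The written tolling agreement from 2001-07-19 to 2002-08-07 tolled the period for 384 days, extending the deadline to 2004-02-24.
The period was tolled for 250 days by the pending criminal prosecution (2003-07-01 to 2004-03-07), pushing the deadline to 2004-10-31.
Nothing else in the chronology tolls or restarts the period.
Filing on 2005-01-25 missed the 2004-10-31 deadline — the action is time-barred.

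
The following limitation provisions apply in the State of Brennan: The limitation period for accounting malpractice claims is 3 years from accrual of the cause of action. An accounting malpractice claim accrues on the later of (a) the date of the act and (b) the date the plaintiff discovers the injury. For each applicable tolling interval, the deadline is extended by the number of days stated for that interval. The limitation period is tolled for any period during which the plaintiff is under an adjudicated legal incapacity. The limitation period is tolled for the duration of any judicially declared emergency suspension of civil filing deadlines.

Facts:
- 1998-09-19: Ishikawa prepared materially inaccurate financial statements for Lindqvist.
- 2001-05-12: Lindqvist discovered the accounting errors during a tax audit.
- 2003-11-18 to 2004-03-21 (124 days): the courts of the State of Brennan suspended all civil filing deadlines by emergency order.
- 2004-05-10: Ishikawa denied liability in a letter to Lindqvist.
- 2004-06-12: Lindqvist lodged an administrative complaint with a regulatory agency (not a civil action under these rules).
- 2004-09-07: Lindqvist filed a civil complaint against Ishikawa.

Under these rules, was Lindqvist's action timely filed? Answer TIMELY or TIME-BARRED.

The claim accrued on 2001-05-12 — the later of the 1998-09-19 act and the 2001-05-12 discovery.
Adding the 3 years base period to 2001-05-12 gives a deadline of 2004-05-12, before any tolling.
Because the emergency suspension of filing deadlines ran from 2003-11-18 to 2004-03-21, the deadline is extended by 124 days to 2004-09-13.
None of the other events listed affects the running of the period under the stated rules.
Filing on 2004-09-07 beat the 2004-09-13 deadline — the action is timely.

TIMELY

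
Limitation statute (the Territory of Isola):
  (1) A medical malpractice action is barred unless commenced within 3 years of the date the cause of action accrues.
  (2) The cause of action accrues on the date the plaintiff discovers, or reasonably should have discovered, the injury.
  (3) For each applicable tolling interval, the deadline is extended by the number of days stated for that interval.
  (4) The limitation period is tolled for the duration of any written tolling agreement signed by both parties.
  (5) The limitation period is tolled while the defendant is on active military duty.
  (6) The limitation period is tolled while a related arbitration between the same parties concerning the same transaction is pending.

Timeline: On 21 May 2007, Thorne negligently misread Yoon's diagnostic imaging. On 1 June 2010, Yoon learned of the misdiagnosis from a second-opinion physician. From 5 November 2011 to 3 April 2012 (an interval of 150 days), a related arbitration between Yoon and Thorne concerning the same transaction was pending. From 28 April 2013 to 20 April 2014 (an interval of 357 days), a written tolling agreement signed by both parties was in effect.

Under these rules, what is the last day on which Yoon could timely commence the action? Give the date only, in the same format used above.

Accrual is tied to discovery, so the period began on 1 June 2010 rather than on 21 May 2007 when the act occurred.
3 years from 1 June 2010 is 1 June 2013.
The period was tolled for 150 days by the pending related arbitration (5 November 2011 to 3 April 2012), pushing the deadline to 29 October 2013.
The written tolling agreement from 28 April 2013 to 20 April 2014 tolled the period for 357 days, extending the deadline to 21 October 2014.

21 October 2014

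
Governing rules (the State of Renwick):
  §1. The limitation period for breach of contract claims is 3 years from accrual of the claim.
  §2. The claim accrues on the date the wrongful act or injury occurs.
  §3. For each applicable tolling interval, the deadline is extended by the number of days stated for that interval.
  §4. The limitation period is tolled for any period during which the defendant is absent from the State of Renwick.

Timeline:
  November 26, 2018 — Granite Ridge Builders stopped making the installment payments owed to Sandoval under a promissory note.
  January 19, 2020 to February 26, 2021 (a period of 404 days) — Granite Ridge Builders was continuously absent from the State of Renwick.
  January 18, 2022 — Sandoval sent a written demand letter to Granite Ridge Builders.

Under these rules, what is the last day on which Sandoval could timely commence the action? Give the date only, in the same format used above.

The limitation period began to run on November 26, 2018.
3 years from November 26, 2018 is November 26, 2021.
Because the defendant's absence from the jurisdiction ran from January 19, 2020 to February 26, 2021, the deadline is extended by 404 days to January 4, 2023.
None of the other events listed affects the running of the period under the stated rules.

January 4, 2023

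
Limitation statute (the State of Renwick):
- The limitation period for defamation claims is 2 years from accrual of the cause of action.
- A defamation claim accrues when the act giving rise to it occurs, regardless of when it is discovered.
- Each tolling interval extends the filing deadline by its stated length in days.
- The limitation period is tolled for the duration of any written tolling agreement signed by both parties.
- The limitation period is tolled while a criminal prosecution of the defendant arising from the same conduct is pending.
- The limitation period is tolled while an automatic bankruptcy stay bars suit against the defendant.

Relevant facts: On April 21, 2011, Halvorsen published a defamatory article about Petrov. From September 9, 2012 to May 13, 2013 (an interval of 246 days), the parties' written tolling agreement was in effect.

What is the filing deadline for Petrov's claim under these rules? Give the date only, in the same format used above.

The limitation period began to run on April 21, 2011.
2 years from April 21, 2011 is April 21, 2013.
Because the written tolling agreement ran from September 9, 2012 to May 13, 2013, the deadline is extended by 246 days to December 23, 2013.

December 23, 2013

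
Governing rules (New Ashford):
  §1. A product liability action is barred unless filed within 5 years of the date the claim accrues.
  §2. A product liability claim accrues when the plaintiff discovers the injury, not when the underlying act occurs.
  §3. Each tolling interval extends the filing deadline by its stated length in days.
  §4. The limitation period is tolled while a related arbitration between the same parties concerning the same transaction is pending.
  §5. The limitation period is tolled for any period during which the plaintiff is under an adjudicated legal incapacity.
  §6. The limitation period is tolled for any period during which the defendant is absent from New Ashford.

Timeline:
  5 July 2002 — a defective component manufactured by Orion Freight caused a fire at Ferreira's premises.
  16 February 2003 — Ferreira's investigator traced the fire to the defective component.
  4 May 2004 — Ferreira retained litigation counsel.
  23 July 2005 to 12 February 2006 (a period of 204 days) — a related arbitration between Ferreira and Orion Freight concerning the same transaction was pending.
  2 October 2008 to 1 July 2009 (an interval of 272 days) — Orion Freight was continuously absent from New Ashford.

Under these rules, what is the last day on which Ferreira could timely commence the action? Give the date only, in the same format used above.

Accrual is tied to discovery, so the period began on 16 February 2003 rather than on 5 July 2002 when the act occurred.
Adding the 5 years base period to 16 February 2003 gives a deadline of 16 February 2008, before any tolling.
The period was tolled for 204 days by the pending related arbitration (23 July 2005 to 12 February 2006), pushing the deadline to 7 September 2008.
By the time the defendant's absence from the jurisdiction began on 2 October 2008, the limitation period had already expired on 7 September 2008; that interval cannot revive it.
Nothing else in the chronology tolls or restarts the period.

7 September 2008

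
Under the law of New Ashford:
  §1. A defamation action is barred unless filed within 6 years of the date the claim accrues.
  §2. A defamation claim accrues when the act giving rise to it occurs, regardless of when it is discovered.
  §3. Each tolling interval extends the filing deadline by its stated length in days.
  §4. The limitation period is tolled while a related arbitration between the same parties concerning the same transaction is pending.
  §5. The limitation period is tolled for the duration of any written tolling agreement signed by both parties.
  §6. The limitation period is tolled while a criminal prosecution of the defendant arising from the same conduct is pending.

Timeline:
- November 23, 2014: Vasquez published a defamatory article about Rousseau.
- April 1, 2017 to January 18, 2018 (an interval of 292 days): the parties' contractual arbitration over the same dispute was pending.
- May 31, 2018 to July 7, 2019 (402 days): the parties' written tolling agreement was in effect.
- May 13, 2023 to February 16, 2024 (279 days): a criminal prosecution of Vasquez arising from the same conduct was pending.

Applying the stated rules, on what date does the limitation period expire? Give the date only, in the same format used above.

October 18, 2022

The claim accrued on November 23, 2014, when the wrongful act occurred.
6 years from November 23, 2014 is November 23, 2020.
Because the pending related arbitration ran from April 1, 2017 to January 18, 2018, the deadline is extended by 292 days to September 11, 2021.
The written tolling agreement from May 31, 2018 to July 7, 2019 tolled the period for 402 days, extending the deadline to October 18, 2022.
The pending criminal prosecution from May 13, 2023 to February 16, 2024 began after the period had already run on October 18, 2022, so it has no tolling effect.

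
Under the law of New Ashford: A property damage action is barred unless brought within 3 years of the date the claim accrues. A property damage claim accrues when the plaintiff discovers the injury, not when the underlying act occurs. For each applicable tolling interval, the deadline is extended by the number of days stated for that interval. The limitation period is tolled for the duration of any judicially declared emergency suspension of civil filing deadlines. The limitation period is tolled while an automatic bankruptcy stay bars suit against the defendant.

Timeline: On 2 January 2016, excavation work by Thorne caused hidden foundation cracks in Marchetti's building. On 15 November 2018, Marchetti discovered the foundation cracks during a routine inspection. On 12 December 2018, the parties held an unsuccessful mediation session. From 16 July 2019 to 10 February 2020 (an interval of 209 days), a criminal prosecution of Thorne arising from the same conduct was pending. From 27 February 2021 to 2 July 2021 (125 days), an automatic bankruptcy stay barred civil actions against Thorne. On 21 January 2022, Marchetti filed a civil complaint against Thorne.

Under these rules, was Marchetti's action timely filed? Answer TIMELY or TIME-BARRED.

Under the discovery rule, the claim accrued on 15 November 2018, when Marchetti discovered the injury — not on the 2 January 2016 date of the underlying act.
Adding the 3 years base period to 15 November 2018 gives a deadline of 15 November 2021, before any tolling.
The automatic bankruptcy stay from 27 February 2021 to 2 July 2021 tolled the period for 125 days, extending the deadline to 20 March 2022.
Although a criminal prosecution ran from 16 July 2019 to 10 February 2020, the stated rules do not make that a tolling event, so it is disregarded.
None of the other events listed affects the running of the period under the stated rules.
The 21 January 2022 filing precedes the 20 March 2022 deadline; the claim is timely.

TIMELY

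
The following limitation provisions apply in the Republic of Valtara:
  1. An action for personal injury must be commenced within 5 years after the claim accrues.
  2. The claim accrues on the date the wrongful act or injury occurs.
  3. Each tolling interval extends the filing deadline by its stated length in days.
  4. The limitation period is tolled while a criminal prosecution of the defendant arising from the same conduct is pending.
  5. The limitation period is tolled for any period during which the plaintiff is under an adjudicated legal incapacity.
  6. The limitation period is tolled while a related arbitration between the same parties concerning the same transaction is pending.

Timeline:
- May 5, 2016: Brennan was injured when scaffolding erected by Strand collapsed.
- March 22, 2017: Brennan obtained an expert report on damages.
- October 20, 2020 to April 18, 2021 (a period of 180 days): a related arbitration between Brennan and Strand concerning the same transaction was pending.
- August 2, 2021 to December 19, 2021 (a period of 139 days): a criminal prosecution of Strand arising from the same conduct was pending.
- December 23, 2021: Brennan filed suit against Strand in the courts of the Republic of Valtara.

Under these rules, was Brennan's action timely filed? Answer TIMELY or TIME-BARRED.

The limitation period began to run on May 5, 2016.
The untolled deadline — 5 years after May 5, 2016 — is May 5, 2021.
The period was tolled for 180 days by the pending related arbitration (October 20, 2020 to April 18, 2021), pushing the deadline to November 1, 2021.
The pending criminal prosecution from August 2, 2021 to December 19, 2021 tolled the period for 139 days, extending the deadline to March 20, 2022.
Nothing else in the chronology tolls or restarts the period.
The December 23, 2021 filing precedes the March 20, 2022 deadline; the claim is timely.

TIMELY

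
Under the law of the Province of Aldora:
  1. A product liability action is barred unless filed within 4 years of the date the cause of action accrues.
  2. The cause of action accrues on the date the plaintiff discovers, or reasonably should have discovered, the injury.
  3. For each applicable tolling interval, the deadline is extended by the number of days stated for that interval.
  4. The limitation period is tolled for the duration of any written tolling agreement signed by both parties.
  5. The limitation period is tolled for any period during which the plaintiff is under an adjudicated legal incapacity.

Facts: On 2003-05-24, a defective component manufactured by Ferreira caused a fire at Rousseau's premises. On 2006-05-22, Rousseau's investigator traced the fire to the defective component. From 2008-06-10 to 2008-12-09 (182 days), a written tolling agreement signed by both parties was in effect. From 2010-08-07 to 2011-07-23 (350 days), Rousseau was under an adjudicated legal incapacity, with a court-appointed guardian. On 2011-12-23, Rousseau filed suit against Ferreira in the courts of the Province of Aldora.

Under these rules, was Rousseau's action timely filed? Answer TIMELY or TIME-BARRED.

Under the discovery rule, the claim accrued on 2006-05-22, when Rousseau discovered the injury — not on the 2003-05-24 date of the underlying act.
4 years from 2006-05-22 is 2010-05-22.
The period was tolled for 182 days by the written tolling agreement (2008-06-10 to 2008-12-09), pushing the deadline to 2010-11-20.
The period was tolled for 350 days by the plaintiff's legal incapacity (2010-08-07 to 2011-07-23), pushing the deadline to 2011-11-05.
Rousseau filed on 2011-12-23, after the 2011-11-05 deadline, so the action is time-barred.

TIME-BARRED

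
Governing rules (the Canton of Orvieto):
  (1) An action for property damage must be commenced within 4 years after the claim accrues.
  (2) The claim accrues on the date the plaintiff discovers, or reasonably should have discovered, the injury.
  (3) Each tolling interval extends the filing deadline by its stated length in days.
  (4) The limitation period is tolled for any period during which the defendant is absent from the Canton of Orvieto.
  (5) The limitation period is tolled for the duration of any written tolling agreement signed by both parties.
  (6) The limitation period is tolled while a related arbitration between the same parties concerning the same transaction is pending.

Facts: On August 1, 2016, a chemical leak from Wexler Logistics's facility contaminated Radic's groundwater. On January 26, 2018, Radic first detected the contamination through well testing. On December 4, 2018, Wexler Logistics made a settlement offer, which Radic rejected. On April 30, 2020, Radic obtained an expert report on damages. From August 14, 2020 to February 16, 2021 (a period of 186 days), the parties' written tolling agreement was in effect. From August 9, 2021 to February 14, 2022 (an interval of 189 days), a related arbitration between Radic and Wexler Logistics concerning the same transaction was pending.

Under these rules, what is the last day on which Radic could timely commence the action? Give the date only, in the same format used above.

Under the discovery rule, the claim accrued on January 26, 2018, when Radic discovered the injury — not on the August 1, 2016 date of the underlying act.
4 years from January 26, 2018 is January 26, 2022.
Because the written tolling agreement ran from August 14, 2020 to February 16, 2021, the deadline is extended by 186 days to July 31, 2022.
The pending related arbitration from August 9, 2021 to February 14, 2022 tolled the period for 189 days, extending the deadline to February 5, 2023.
Nothing else in the chronology tolls or restarts the period.

February 5, 2023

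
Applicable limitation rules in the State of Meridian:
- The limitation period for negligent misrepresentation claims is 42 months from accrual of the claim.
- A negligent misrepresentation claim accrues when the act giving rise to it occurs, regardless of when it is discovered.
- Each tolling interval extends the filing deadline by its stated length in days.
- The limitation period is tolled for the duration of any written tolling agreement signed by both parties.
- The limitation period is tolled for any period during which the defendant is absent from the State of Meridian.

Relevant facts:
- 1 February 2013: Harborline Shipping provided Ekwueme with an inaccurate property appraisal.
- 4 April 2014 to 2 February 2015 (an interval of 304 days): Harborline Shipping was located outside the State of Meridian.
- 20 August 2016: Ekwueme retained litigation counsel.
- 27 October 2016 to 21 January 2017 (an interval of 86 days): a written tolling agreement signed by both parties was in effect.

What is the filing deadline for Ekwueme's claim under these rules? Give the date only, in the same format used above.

The limitation period began to run on 1 February 2013.
42 months from 1 February 2013 is 1 August 2016.
Because the defendant's absence from the jurisdiction ran from 4 April 2014 to 2 February 2015, the deadline is extended by 304 days to 1 June 2017.
The written tolling agreement from 27 October 2016 to 21 January 2017 tolled the period for 86 days, extending the deadline to 26 August 2017.
The other events in the timeline have no effect on the limitation period under the stated rules.

26 August 2017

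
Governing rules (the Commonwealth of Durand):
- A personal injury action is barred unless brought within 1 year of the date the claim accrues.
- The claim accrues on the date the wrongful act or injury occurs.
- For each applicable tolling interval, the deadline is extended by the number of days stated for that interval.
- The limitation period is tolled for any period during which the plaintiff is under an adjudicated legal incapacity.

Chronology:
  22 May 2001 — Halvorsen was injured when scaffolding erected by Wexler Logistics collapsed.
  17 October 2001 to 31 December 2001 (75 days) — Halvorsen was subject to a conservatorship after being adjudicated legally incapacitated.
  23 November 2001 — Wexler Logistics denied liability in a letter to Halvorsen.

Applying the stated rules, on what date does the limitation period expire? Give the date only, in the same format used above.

The limitation period began to run on 22 May 2001.
The untolled deadline — 1 year after 22 May 2001 — is 22 May 2002.
The plaintiff's legal incapacity from 17 October 2001 to 31 December 2001 tolled the period for 75 days, extending the deadline to 5 August 2002.
None of the other events listed affects the running of the period under the stated rules.

5 August 2002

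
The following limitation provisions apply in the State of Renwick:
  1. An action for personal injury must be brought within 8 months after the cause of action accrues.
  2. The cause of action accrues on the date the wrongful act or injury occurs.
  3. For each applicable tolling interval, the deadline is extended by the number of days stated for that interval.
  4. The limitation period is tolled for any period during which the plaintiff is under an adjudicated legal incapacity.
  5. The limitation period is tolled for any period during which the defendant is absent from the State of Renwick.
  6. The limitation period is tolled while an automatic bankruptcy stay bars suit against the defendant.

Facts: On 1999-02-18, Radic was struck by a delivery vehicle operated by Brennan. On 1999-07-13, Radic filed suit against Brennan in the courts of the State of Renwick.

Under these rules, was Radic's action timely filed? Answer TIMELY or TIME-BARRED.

The cause of action accrued on 1999-02-18, the date of the act.
Adding the 8 months base period to 1999-02-18 gives a deadline of 1999-10-18, before any tolling.
Filing on 1999-07-13 beat the 1999-10-18 deadline — the action is timely.

TIMELY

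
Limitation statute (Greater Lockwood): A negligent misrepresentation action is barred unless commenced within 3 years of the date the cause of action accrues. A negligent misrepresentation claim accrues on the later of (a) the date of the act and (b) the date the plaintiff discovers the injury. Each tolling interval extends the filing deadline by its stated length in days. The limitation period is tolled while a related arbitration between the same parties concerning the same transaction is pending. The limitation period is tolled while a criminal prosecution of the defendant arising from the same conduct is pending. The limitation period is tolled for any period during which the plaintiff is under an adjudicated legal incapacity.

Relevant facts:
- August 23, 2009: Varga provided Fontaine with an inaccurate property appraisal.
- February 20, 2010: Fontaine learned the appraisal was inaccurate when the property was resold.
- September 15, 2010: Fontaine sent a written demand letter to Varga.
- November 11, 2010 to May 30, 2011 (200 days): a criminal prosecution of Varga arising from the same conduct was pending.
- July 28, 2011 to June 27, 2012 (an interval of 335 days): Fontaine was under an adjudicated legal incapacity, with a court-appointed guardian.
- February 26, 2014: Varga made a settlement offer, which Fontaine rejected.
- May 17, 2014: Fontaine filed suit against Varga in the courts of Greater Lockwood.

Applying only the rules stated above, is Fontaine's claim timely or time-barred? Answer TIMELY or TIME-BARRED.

The claim accrued on February 20, 2010 — the later of the August 23, 2009 act and the February 20, 2010 discovery.
The untolled deadline — 3 years after February 20, 2010 — is February 20, 2013.
Because the pending criminal prosecution ran from November 11, 2010 to May 30, 2011, the deadline is extended by 200 days to September 8, 2013.
Because the plaintiff's legal incapacity ran from July 28, 2011 to June 27, 2012, the deadline is extended by 335 days to August 9, 2014.
None of the other events listed affects the running of the period under the stated rules.
The May 17, 2014 filing precedes the August 9, 2014 deadline; the claim is timely.

TIMELY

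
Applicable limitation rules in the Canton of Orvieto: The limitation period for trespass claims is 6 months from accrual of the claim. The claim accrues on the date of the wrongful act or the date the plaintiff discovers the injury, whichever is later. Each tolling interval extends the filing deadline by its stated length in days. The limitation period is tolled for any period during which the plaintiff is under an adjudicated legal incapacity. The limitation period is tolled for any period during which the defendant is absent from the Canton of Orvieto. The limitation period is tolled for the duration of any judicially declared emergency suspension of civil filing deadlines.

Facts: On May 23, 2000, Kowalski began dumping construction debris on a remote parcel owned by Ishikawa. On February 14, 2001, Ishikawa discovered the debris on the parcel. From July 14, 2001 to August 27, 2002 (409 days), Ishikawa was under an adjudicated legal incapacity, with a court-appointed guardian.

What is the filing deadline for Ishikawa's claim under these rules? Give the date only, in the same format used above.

Because discovery on February 14, 2001 post-dates the May 23, 2000 act, accrual under the later-of rule falls on February 14, 2001.
6 months from February 14, 2001 is August 14, 2001.
Because the plaintiff's legal incapacity ran from July 14, 2001 to August 27, 2002, the deadline is extended by 409 days to September 27, 2002.

September 27, 2002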